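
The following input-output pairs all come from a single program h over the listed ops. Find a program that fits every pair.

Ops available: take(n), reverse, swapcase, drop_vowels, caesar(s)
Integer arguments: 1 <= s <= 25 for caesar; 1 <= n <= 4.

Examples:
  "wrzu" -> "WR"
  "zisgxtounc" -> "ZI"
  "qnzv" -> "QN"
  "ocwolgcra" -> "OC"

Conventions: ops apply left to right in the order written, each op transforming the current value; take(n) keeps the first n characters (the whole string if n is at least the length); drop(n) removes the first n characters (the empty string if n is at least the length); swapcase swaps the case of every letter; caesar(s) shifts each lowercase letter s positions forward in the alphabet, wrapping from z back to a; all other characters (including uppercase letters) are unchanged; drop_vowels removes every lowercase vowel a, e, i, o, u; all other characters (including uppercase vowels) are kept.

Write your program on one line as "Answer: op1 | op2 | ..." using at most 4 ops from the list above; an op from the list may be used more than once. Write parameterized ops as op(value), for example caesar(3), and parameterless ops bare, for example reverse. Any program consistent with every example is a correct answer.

reverse | swapcase | reverse | take(2)

Check, running the answer program on each example:
  "wrzu" -> "uzrw" -> "UZRW" -> "WRZU" -> "WR"
  "zisgxtounc" -> "cnuotxgsiz" -> "CNUOTXGSIZ" -> "ZISGXTOUNC" -> "ZI"
  "qnzv" -> "vznq" -> "VZNQ" -> "QNZV" -> "QN"
  "ocwolgcra" -> "arcglowco" -> "ARCGLOWCO" -> "OCWOLGCRA" -> "OC"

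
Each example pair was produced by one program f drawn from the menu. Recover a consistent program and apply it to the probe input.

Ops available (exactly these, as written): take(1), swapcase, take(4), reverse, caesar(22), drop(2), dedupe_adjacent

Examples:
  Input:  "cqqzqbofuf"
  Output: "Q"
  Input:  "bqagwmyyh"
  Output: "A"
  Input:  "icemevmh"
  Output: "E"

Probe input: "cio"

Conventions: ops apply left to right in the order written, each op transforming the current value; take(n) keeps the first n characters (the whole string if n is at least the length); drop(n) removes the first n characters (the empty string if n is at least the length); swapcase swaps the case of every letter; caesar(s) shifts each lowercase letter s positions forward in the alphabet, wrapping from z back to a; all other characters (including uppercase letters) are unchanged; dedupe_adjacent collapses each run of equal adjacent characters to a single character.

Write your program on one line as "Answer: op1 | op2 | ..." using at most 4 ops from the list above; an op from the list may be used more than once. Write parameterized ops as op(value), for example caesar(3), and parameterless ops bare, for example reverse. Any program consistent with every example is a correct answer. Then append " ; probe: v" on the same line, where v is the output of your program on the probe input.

drop(2) | swapcase | take(1) ; probe: "O"

Check, running the answer program on each example:
  "cqqzqbofuf" -> "qzqbofuf" -> "QZQBOFUF" -> "Q"
  "bqagwmyyh" -> "agwmyyh" -> "AGWMYYH" -> "A"
  "icemevmh" -> "emevmh" -> "EMEVMH" -> "E"
  probe: "cio" -> "o" -> "O" -> "O"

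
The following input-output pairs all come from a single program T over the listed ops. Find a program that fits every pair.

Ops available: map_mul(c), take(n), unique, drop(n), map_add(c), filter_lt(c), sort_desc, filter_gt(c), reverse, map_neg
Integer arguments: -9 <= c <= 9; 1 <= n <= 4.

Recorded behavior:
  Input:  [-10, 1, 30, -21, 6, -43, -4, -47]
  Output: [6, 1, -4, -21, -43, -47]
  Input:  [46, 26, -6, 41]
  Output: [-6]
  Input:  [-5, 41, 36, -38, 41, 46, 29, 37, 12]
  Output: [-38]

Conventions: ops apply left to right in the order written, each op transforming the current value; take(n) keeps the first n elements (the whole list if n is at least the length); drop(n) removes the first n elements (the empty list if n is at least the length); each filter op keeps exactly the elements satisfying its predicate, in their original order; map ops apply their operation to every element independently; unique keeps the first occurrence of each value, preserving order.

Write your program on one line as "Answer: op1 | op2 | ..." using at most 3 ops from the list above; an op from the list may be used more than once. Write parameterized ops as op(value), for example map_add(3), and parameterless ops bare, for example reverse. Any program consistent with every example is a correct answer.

drop(1) | filter_lt(8) | sort_desc

Check, running the answer program on each example:
  [-10, 1, 30, -21, 6, -43, -4, -47] -> [1, 30, -21, 6, -43, -4, -47] -> [1, -21, 6, -43, -4, -47] -> [6, 1, -4, -21, -43, -47]
  [46, 26, -6, 41] -> [26, -6, 41] -> [-6] -> [-6]
  [-5, 41, 36, -38, 41, 46, 29, 37, 12] -> [41, 36, -38, 41, 46, 29, 37, 12] -> [-38] -> [-38]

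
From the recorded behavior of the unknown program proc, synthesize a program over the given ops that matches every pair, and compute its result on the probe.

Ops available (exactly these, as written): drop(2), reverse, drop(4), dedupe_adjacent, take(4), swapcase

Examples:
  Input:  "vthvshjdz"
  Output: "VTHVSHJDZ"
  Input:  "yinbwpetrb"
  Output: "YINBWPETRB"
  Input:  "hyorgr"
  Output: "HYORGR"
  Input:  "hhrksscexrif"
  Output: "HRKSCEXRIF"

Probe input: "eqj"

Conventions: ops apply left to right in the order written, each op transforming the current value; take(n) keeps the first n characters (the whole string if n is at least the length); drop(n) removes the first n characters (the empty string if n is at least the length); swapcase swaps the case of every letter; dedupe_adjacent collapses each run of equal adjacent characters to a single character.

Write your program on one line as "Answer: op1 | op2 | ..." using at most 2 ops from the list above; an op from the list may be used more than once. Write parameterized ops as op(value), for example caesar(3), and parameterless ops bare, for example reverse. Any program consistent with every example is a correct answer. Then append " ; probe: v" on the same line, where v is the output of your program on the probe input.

swapcase | dedupe_adjacent ; probe: "EQJ"

Check, running the answer program on each example:
  "vthvshjdz" -> "VTHVSHJDZ" -> "VTHVSHJDZ"
  "yinbwpetrb" -> "YINBWPETRB" -> "YINBWPETRB"
  "hyorgr" -> "HYORGR" -> "HYORGR"
  "hhrksscexrif" -> "HHRKSSCEXRIF" -> "HRKSCEXRIF"
  probe: "eqj" -> "EQJ" -> "EQJ"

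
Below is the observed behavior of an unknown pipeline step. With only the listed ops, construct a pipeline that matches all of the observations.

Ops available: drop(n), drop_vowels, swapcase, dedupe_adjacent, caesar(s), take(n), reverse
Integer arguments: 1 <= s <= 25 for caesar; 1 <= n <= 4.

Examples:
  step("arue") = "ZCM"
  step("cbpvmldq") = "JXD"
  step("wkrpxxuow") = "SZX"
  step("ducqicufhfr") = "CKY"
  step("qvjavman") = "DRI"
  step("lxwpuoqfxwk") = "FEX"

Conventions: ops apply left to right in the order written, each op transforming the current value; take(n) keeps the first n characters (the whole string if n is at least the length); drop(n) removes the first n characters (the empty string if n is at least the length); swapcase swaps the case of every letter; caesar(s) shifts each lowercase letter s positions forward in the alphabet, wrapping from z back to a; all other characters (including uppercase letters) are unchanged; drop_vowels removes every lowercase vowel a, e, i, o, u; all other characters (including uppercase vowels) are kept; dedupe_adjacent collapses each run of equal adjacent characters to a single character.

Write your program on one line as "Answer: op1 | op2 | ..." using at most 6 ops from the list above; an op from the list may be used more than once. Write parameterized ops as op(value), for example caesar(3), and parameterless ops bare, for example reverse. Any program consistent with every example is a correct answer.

take(4) | caesar(8) | reverse | swapcase | reverse | drop(1)

Check, running the answer program on each example:
  "arue" -> "arue" -> "izcm" -> "mczi" -> "MCZI" -> "IZCM" -> "ZCM"
  "cbpvmldq" -> "cbpv" -> "kjxd" -> "dxjk" -> "DXJK" -> "KJXD" -> "JXD"
  "wkrpxxuow" -> "wkrp" -> "eszx" -> "xzse" -> "XZSE" -> "ESZX" -> "SZX"
  "ducqicufhfr" -> "ducq" -> "lcky" -> "ykcl" -> "YKCL" -> "LCKY" -> "CKY"
  "qvjavman" -> "qvja" -> "ydri" -> "irdy" -> "IRDY" -> "YDRI" -> "DRI"
  "lxwpuoqfxwk" -> "lxwp" -> "tfex" -> "xeft" -> "XEFT" -> "TFEX" -> "FEX"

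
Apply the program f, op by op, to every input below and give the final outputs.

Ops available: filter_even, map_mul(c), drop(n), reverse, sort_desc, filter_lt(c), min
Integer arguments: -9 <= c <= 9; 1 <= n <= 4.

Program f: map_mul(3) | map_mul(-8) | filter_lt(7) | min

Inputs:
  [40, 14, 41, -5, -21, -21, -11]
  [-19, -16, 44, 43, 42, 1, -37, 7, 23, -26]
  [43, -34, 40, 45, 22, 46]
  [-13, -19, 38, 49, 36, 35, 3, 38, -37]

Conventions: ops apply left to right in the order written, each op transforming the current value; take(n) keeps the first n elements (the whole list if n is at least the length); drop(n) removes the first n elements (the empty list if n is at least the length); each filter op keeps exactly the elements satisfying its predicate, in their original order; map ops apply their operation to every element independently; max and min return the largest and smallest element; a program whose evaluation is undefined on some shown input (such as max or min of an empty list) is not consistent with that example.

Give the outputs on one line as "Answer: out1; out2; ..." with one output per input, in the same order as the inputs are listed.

-984; -1056; -1104; -1176

Execution, op by op:
  [40, 14, 41, -5, -21, -21, -11] -> [120, 42, 123, -15, -63, -63, -33] -> [-960, -336, -984, 120, 504, 504, 264] -> [-960, -336, -984] -> -984
  [-19, -16, 44, 43, 42, 1, -37, 7, 23, -26] -> [-57, -48, 132, 129, 126, 3, -111, 21, 69, -78] -> [456, 384, -1056, -1032, -1008, -24, 888, -168, -552, 624] -> [-1056, -1032, -1008, -24, -168, -552] -> -1056
  [43, -34, 40, 45, 22, 46] -> [129, -102, 120, 135, 66, 138] -> [-1032, 816, -960, -1080, -528, -1104] -> [-1032, -960, -1080, -528, -1104] -> -1104
  [-13, -19, 38, 49, 36, 35, 3, 38, -37] -> [-39, -57, 114, 147, 108, 105, 9, 114, -111] -> [312, 456, -912, -1176, -864, -840, -72, -912, 888] -> [-912, -1176, -864, -840, -72, -912] -> -1176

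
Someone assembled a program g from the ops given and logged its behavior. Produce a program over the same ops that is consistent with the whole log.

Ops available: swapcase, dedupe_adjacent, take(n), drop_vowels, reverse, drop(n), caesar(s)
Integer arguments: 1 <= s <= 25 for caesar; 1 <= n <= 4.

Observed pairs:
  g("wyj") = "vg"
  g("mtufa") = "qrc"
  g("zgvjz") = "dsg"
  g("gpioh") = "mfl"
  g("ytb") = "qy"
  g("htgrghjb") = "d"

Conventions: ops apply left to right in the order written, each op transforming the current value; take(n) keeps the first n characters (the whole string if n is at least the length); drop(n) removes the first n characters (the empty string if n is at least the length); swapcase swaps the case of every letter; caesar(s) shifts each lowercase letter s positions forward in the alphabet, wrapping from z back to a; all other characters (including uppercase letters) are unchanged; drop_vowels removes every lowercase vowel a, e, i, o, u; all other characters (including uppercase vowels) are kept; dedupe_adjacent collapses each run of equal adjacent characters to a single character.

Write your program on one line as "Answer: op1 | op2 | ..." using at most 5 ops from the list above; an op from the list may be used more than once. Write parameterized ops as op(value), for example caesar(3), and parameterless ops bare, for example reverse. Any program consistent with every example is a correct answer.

caesar(23) | take(4) | drop_vowels | drop(1)

Check, running the answer program on each example:
  "wyj" -> "tvg" -> "tvg" -> "tvg" -> "vg"
  "mtufa" -> "jqrcx" -> "jqrc" -> "jqrc" -> "qrc"
  "zgvjz" -> "wdsgw" -> "wdsg" -> "wdsg" -> "dsg"
  "gpioh" -> "dmfle" -> "dmfl" -> "dmfl" -> "mfl"
  "ytb" -> "vqy" -> "vqy" -> "vqy" -> "qy"
  "htgrghjb" -> "eqdodegy" -> "eqdo" -> "qd" -> "d"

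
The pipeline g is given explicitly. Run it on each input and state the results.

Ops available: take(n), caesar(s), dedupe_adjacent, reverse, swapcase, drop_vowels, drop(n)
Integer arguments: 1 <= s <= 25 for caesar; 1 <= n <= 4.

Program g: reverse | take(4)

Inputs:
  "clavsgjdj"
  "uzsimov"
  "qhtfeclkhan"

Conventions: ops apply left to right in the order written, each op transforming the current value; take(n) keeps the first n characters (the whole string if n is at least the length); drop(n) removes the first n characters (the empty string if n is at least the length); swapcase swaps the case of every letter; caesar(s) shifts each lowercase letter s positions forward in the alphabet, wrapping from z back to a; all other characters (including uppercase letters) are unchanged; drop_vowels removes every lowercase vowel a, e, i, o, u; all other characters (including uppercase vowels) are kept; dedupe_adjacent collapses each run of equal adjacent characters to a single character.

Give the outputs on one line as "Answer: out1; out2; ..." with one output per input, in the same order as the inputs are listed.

"jdjg"; "vomi"; "nahk"

Execution, op by op:
  "clavsgjdj" -> "jdjgsvalc" -> "jdjg"
  "uzsimov" -> "vomiszu" -> "vomi"
  "qhtfeclkhan" -> "nahklcefthq" -> "nahk"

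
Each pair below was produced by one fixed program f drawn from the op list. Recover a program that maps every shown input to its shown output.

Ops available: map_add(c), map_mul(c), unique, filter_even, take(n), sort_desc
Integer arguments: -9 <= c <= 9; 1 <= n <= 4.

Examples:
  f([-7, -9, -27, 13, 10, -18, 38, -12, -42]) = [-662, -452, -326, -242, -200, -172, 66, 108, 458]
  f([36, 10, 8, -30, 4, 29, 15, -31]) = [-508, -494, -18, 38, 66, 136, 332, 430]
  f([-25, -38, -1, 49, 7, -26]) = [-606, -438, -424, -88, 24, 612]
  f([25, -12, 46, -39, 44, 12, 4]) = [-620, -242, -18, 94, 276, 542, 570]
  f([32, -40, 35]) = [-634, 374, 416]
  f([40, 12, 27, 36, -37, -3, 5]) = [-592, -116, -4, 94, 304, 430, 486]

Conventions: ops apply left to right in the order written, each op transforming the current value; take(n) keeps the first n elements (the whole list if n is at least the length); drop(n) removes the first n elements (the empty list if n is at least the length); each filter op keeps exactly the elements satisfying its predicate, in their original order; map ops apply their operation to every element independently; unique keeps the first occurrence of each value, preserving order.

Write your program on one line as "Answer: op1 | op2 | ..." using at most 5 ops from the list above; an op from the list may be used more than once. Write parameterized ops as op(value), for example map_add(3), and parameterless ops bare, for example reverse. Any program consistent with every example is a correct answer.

map_add(-5) | map_mul(-7) | sort_desc | map_mul(-2) | map_add(-4)

Check, running the answer program on each example:
  [-7, -9, -27, 13, 10, -18, 38, -12, -42] -> [-12, -14, -32, 8, 5, -23, 33, -17, -47] -> [84, 98, 224, -56, -35, 161, -231, 119, 329] -> [329, 224, 161, 119, 98, 84, -35, -56, -231] -> [-658, -448, -322, -238, -196, -168, 70, 112, 462] -> [-662, -452, -326, -242, -200, -172, 66, 108, 458]
  [36, 10, 8, -30, 4, 29, 15, -31] -> [31, 5, 3, -35, -1, 24, 10, -36] -> [-217, -35, -21, 245, 7, -168, -70, 252] -> [252, 245, 7, -21, -35, -70, -168, -217] -> [-504, -490, -14, 42, 70, 140, 336, 434] -> [-508, -494, -18, 38, 66, 136, 332, 430]
  [-25, -38, -1, 49, 7, -26] -> [-30, -43, -6, 44, 2, -31] -> [210, 301, 42, -308, -14, 217] -> [301, 217, 210, 42, -14, -308] -> [-602, -434, -420, -84, 28, 616] -> [-606, -438, -424, -88, 24, 612]
  [25, -12, 46, -39, 44, 12, 4] -> [20, -17, 41, -44, 39, 7, -1] -> [-140, 119, -287, 308, -273, -49, 7] -> [308, 119, 7, -49, -140, -273, -287] -> [-616, -238, -14, 98, 280, 546, 574] -> [-620, -242, -18, 94, 276, 542, 570]
  [32, -40, 35] -> [27, -45, 30] -> [-189, 315, -210] -> [315, -189, -210] -> [-630, 378, 420] -> [-634, 374, 416]
  [40, 12, 27, 36, -37, -3, 5] -> [35, 7, 22, 31, -42, -8, 0] -> [-245, -49, -154, -217, 294, 56, 0] -> [294, 56, 0, -49, -154, -217, -245] -> [-588, -112, 0, 98, 308, 434, 490] -> [-592, -116, -4, 94, 304, 430, 486]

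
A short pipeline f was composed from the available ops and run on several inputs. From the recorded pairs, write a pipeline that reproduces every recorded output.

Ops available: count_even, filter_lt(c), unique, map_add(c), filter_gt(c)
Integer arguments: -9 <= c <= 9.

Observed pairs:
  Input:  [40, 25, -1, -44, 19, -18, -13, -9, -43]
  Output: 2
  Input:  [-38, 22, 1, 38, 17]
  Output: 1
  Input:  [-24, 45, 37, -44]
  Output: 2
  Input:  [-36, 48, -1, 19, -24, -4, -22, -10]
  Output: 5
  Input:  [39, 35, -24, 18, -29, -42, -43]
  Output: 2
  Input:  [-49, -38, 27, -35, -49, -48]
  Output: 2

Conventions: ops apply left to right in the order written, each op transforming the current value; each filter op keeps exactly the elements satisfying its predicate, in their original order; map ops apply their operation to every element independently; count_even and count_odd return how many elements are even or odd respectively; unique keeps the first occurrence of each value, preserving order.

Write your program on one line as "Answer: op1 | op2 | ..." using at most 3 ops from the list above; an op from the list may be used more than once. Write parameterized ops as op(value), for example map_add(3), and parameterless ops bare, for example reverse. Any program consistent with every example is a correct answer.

map_add(-8) | filter_lt(-6) | count_even

Check, running the answer program on each example:
  [40, 25, -1, -44, 19, -18, -13, -9, -43] -> [32, 17, -9, -52, 11, -26, -21, -17, -51] -> [-9, -52, -26, -21, -17, -51] -> 2
  [-38, 22, 1, 38, 17] -> [-46, 14, -7, 30, 9] -> [-46, -7] -> 1
  [-24, 45, 37, -44] -> [-32, 37, 29, -52] -> [-32, -52] -> 2
  [-36, 48, -1, 19, -24, -4, -22, -10] -> [-44, 40, -9, 11, -32, -12, -30, -18] -> [-44, -9, -32, -12, -30, -18] -> 5
  [39, 35, -24, 18, -29, -42, -43] -> [31, 27, -32, 10, -37, -50, -51] -> [-32, -37, -50, -51] -> 2
  [-49, -38, 27, -35, -49, -48] -> [-57, -46, 19, -43, -57, -56] -> [-57, -46, -43, -57, -56] -> 2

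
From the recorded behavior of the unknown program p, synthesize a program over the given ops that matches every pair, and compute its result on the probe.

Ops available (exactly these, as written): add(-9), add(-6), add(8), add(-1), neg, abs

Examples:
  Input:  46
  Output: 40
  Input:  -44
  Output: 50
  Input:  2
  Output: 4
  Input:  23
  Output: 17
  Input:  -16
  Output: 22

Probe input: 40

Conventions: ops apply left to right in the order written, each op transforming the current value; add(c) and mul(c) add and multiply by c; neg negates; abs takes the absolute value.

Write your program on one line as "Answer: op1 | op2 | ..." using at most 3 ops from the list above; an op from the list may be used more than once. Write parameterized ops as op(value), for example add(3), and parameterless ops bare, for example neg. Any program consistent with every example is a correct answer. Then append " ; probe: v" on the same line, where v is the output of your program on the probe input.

add(-6) | abs ; probe: 34

Check, running the answer program on each example:
  46 -> 40 -> 40
  -44 -> -50 -> 50
  2 -> -4 -> 4
  23 -> 17 -> 17
  -16 -> -22 -> 22
  probe: 40 -> 34 -> 34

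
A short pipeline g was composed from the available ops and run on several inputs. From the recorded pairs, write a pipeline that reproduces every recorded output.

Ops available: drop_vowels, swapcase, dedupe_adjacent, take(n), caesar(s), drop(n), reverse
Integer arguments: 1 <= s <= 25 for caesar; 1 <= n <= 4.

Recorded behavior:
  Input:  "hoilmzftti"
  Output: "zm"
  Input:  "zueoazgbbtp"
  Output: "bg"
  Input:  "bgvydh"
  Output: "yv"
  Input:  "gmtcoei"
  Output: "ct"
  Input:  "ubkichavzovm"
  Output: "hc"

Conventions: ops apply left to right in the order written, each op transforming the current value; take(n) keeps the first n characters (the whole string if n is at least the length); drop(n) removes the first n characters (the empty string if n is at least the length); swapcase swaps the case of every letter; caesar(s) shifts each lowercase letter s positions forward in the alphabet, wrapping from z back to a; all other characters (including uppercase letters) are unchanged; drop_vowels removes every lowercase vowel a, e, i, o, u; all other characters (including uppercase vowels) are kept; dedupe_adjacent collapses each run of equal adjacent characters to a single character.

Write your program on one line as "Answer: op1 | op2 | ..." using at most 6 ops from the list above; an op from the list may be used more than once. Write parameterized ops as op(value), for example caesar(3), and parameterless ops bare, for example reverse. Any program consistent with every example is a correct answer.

dedupe_adjacent | drop_vowels | take(4) | dedupe_adjacent | reverse | take(2)

Check, running the answer program on each example:
  "hoilmzftti" -> "hoilmzfti" -> "hlmzft" -> "hlmz" -> "hlmz" -> "zmlh" -> "zm"
  "zueoazgbbtp" -> "zueoazgbtp" -> "zzgbtp" -> "zzgb" -> "zgb" -> "bgz" -> "bg"
  "bgvydh" -> "bgvydh" -> "bgvydh" -> "bgvy" -> "bgvy" -> "yvgb" -> "yv"
  "gmtcoei" -> "gmtcoei" -> "gmtc" -> "gmtc" -> "gmtc" -> "ctmg" -> "ct"
  "ubkichavzovm" -> "ubkichavzovm" -> "bkchvzvm" -> "bkch" -> "bkch" -> "hckb" -> "hc"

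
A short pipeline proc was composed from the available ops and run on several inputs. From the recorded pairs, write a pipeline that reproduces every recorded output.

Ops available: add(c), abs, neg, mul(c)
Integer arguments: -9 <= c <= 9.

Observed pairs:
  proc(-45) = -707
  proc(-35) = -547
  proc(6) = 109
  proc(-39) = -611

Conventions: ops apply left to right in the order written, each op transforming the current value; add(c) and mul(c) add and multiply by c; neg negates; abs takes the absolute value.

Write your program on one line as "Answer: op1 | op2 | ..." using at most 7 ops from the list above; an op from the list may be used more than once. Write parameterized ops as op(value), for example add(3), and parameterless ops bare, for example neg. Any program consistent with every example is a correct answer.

mul(8) | add(6) | neg | mul(2) | add(-1) | neg

Check, running the answer program on each example:
  -45 -> -360 -> -354 -> 354 -> 708 -> 707 -> -707
  -35 -> -280 -> -274 -> 274 -> 548 -> 547 -> -547
  6 -> 48 -> 54 -> -54 -> -108 -> -109 -> 109
  -39 -> -312 -> -306 -> 306 -> 612 -> 611 -> -611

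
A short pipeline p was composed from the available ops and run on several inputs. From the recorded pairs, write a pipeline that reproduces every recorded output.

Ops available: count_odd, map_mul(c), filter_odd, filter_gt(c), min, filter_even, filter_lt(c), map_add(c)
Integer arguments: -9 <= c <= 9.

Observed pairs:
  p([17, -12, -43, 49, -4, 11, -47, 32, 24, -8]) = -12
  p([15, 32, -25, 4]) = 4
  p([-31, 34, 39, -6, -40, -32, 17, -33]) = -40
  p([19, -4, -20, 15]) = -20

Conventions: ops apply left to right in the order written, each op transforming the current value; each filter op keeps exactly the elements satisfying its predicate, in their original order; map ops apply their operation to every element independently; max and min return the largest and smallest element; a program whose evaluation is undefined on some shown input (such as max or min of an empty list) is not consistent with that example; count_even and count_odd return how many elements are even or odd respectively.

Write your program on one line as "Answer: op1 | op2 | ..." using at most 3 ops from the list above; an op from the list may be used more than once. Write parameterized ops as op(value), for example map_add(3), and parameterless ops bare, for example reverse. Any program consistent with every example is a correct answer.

filter_even | min

Check, running the answer program on each example:
  [17, -12, -43, 49, -4, 11, -47, 32, 24, -8] -> [-12, -4, 32, 24, -8] -> -12
  [15, 32, -25, 4] -> [32, 4] -> 4
  [-31, 34, 39, -6, -40, -32, 17, -33] -> [34, -6, -40, -32] -> -40
  [19, -4, -20, 15] -> [-4, -20] -> -20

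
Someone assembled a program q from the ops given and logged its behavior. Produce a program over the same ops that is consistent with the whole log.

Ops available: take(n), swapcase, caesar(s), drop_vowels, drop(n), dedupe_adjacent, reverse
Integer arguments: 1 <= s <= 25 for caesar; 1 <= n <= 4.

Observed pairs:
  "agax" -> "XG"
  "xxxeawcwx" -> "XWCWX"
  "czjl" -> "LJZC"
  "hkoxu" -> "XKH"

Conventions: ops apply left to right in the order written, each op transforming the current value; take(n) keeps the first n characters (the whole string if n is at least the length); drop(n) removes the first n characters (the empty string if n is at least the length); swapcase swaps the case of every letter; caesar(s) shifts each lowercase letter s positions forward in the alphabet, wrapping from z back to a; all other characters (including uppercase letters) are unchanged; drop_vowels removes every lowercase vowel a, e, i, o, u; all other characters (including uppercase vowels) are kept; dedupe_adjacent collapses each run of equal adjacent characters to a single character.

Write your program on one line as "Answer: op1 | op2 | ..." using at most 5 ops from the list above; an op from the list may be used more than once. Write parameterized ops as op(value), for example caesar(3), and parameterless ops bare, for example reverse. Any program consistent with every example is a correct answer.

reverse | dedupe_adjacent | drop_vowels | swapcase

Check, running the answer program on each example:
  "agax" -> "xaga" -> "xaga" -> "xg" -> "XG"
  "xxxeawcwx" -> "xwcwaexxx" -> "xwcwaex" -> "xwcwx" -> "XWCWX"
  "czjl" -> "ljzc" -> "ljzc" -> "ljzc" -> "LJZC"
  "hkoxu" -> "uxokh" -> "uxokh" -> "xkh" -> "XKH"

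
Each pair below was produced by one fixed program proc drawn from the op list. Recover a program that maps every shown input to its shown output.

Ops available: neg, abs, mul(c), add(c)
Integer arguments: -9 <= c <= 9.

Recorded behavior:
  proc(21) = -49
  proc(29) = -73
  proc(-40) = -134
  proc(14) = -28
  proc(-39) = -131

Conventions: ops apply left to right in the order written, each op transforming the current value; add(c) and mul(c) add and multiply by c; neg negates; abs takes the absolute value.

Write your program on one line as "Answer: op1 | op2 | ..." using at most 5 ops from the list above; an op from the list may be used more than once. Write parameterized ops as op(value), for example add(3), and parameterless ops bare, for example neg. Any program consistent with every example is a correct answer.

mul(3) | add(-9) | add(-5) | abs | neg

Check, running the answer program on each example:
  21 -> 63 -> 54 -> 49 -> 49 -> -49
  29 -> 87 -> 78 -> 73 -> 73 -> -73
  -40 -> -120 -> -129 -> -134 -> 134 -> -134
  14 -> 42 -> 33 -> 28 -> 28 -> -28
  -39 -> -117 -> -126 -> -131 -> 131 -> -131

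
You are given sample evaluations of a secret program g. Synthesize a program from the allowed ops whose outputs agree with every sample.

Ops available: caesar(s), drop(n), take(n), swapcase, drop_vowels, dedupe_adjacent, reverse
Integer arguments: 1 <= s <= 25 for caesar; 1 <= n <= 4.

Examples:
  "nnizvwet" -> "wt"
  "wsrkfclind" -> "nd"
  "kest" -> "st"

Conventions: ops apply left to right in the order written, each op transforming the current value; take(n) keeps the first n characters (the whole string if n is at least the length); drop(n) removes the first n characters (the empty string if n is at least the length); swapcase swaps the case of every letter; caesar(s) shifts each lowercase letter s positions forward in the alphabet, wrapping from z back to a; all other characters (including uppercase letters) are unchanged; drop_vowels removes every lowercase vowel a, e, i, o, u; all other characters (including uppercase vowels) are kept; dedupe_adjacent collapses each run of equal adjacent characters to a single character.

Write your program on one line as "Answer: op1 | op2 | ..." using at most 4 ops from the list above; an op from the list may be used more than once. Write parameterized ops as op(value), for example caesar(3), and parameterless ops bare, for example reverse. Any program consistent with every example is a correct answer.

reverse | take(3) | drop_vowels | reverse

Check, running the answer program on each example:
  "nnizvwet" -> "tewvzinn" -> "tew" -> "tw" -> "wt"
  "wsrkfclind" -> "dnilcfkrsw" -> "dni" -> "dn" -> "nd"
  "kest" -> "tsek" -> "tse" -> "ts" -> "st"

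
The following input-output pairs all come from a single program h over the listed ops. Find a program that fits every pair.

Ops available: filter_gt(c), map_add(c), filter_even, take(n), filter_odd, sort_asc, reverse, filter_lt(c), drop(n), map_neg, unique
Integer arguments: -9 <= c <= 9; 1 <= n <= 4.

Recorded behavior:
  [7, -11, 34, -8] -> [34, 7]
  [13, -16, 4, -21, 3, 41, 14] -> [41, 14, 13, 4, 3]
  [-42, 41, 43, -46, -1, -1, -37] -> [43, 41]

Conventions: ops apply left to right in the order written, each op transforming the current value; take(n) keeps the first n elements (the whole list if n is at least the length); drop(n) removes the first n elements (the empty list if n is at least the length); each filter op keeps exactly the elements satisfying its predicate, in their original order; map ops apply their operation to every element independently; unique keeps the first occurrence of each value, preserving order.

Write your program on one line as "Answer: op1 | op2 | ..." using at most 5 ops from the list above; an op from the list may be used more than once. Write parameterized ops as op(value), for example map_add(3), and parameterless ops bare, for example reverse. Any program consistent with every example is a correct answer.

map_neg | sort_asc | map_neg | filter_gt(0)

Check, running the answer program on each example:
  [7, -11, 34, -8] -> [-7, 11, -34, 8] -> [-34, -7, 8, 11] -> [34, 7, -8, -11] -> [34, 7]
  [13, -16, 4, -21, 3, 41, 14] -> [-13, 16, -4, 21, -3, -41, -14] -> [-41, -14, -13, -4, -3, 16, 21] -> [41, 14, 13, 4, 3, -16, -21] -> [41, 14, 13, 4, 3]
  [-42, 41, 43, -46, -1, -1, -37] -> [42, -41, -43, 46, 1, 1, 37] -> [-43, -41, 1, 1, 37, 42, 46] -> [43, 41, -1, -1, -37, -42, -46] -> [43, 41]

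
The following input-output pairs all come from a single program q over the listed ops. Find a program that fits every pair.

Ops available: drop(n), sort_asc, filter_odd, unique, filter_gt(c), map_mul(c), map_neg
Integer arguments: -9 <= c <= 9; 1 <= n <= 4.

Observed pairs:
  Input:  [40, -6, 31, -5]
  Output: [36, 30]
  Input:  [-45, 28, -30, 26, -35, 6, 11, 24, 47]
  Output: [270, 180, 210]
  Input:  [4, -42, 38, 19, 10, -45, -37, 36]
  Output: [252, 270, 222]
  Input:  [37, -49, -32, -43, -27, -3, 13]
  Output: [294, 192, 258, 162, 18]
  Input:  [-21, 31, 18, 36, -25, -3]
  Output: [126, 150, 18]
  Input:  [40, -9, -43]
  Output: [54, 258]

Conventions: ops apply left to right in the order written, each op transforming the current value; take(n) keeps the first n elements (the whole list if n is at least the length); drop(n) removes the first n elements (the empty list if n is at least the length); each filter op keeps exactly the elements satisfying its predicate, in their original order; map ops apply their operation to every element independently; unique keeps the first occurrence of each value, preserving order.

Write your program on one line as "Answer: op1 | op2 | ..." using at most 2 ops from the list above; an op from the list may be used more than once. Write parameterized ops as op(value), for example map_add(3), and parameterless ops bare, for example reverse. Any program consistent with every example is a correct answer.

map_mul(-6) | filter_gt(5)

Check, running the answer program on each example:
  [40, -6, 31, -5] -> [-240, 36, -186, 30] -> [36, 30]
  [-45, 28, -30, 26, -35, 6, 11, 24, 47] -> [270, -168, 180, -156, 210, -36, -66, -144, -282] -> [270, 180, 210]
  [4, -42, 38, 19, 10, -45, -37, 36] -> [-24, 252, -228, -114, -60, 270, 222, -216] -> [252, 270, 222]
  [37, -49, -32, -43, -27, -3, 13] -> [-222, 294, 192, 258, 162, 18, -78] -> [294, 192, 258, 162, 18]
  [-21, 31, 18, 36, -25, -3] -> [126, -186, -108, -216, 150, 18] -> [126, 150, 18]
  [40, -9, -43] -> [-240, 54, 258] -> [54, 258]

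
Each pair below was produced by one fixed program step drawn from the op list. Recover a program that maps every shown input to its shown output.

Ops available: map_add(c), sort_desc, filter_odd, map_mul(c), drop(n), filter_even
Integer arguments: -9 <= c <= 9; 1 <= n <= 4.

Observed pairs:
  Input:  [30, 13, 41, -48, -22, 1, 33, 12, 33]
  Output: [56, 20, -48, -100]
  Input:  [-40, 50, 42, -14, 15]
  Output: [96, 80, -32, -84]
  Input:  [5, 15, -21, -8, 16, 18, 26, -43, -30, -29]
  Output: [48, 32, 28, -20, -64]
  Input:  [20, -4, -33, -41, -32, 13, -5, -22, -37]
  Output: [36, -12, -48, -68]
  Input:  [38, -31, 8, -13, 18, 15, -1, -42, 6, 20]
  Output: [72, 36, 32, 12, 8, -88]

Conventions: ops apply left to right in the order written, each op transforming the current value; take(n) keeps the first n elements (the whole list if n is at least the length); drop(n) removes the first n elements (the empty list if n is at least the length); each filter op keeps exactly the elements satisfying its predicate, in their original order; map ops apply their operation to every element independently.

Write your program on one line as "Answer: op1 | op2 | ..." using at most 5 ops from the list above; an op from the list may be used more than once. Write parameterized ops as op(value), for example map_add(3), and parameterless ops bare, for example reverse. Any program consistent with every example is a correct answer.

filter_even | map_add(-4) | sort_desc | map_mul(2) | map_add(4)

Check, running the answer program on each example:
  [30, 13, 41, -48, -22, 1, 33, 12, 33] -> [30, -48, -22, 12] -> [26, -52, -26, 8] -> [26, 8, -26, -52] -> [52, 16, -52, -104] -> [56, 20, -48, -100]
  [-40, 50, 42, -14, 15] -> [-40, 50, 42, -14] -> [-44, 46, 38, -18] -> [46, 38, -18, -44] -> [92, 76, -36, -88] -> [96, 80, -32, -84]
  [5, 15, -21, -8, 16, 18, 26, -43, -30, -29] -> [-8, 16, 18, 26, -30] -> [-12, 12, 14, 22, -34] -> [22, 14, 12, -12, -34] -> [44, 28, 24, -24, -68] -> [48, 32, 28, -20, -64]
  [20, -4, -33, -41, -32, 13, -5, -22, -37] -> [20, -4, -32, -22] -> [16, -8, -36, -26] -> [16, -8, -26, -36] -> [32, -16, -52, -72] -> [36, -12, -48, -68]
  [38, -31, 8, -13, 18, 15, -1, -42, 6, 20] -> [38, 8, 18, -42, 6, 20] -> [34, 4, 14, -46, 2, 16] -> [34, 16, 14, 4, 2, -46] -> [68, 32, 28, 8, 4, -92] -> [72, 36, 32, 12, 8, -88]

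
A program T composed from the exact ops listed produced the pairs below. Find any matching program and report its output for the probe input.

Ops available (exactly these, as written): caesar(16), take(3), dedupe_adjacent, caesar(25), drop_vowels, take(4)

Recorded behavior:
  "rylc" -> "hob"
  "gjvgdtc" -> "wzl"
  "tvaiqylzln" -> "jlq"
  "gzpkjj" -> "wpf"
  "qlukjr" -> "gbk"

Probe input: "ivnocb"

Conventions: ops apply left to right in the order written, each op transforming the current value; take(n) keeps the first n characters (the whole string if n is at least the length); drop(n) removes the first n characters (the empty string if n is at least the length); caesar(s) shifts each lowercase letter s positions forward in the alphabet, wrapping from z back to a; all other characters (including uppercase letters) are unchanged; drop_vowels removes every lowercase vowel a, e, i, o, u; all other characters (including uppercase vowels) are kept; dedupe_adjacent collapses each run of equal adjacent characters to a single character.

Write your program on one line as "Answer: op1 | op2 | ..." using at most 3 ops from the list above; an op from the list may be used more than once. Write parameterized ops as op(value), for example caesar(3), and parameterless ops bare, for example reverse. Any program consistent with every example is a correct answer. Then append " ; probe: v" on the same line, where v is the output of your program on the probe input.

take(3) | caesar(16) ; probe: "yld"

Check, running the answer program on each example:
  "rylc" -> "ryl" -> "hob"
  "gjvgdtc" -> "gjv" -> "wzl"
  "tvaiqylzln" -> "tva" -> "jlq"
  "gzpkjj" -> "gzp" -> "wpf"
  "qlukjr" -> "qlu" -> "gbk"
  probe: "ivnocb" -> "ivn" -> "yld"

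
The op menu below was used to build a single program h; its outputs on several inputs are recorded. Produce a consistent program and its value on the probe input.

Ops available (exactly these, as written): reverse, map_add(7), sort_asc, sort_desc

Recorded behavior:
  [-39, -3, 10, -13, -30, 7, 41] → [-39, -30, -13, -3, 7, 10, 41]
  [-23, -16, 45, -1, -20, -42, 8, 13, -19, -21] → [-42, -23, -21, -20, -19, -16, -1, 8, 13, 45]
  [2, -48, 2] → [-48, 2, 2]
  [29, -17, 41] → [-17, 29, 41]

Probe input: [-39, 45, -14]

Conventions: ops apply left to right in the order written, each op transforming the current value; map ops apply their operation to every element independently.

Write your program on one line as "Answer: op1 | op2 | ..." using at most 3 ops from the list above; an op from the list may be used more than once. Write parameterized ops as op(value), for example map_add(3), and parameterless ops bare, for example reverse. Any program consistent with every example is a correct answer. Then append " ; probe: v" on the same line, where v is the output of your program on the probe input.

sort_desc | reverse ; probe: [-39, -14, 45]

Check, running the answer program on each example:
  [-39, -3, 10, -13, -30, 7, 41] -> [41, 10, 7, -3, -13, -30, -39] -> [-39, -30, -13, -3, 7, 10, 41]
  [-23, -16, 45, -1, -20, -42, 8, 13, -19, -21] -> [45, 13, 8, -1, -16, -19, -20, -21, -23, -42] -> [-42, -23, -21, -20, -19, -16, -1, 8, 13, 45]
  [2, -48, 2] -> [2, 2, -48] -> [-48, 2, 2]
  [29, -17, 41] -> [41, 29, -17] -> [-17, 29, 41]
  probe: [-39, 45, -14] -> [45, -14, -39] -> [-39, -14, 45]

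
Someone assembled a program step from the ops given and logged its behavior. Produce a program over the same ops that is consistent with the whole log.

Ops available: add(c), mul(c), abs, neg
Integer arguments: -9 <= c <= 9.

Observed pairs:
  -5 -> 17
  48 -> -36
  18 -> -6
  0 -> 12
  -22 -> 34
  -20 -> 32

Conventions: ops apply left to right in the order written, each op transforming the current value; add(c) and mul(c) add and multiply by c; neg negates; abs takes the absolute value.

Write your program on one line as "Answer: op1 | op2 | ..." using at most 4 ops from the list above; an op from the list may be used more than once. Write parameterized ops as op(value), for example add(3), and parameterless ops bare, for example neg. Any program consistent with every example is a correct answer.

mul(-1) | add(9) | add(3)

Check, running the answer program on each example:
  -5 -> 5 -> 14 -> 17
  48 -> -48 -> -39 -> -36
  18 -> -18 -> -9 -> -6
  0 -> 0 -> 9 -> 12
  -22 -> 22 -> 31 -> 34
  -20 -> 20 -> 29 -> 32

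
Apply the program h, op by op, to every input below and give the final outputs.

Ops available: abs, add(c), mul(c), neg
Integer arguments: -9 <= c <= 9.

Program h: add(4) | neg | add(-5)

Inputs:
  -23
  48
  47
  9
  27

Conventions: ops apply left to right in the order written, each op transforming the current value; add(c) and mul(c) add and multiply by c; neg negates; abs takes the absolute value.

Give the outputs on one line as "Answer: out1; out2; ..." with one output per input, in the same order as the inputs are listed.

Execution, op by op:
  -23 -> -19 -> 19 -> 14
  48 -> 52 -> -52 -> -57
  47 -> 51 -> -51 -> -56
  9 -> 13 -> -13 -> -18
  27 -> 31 -> -31 -> -36

14; -57; -56; -18; -36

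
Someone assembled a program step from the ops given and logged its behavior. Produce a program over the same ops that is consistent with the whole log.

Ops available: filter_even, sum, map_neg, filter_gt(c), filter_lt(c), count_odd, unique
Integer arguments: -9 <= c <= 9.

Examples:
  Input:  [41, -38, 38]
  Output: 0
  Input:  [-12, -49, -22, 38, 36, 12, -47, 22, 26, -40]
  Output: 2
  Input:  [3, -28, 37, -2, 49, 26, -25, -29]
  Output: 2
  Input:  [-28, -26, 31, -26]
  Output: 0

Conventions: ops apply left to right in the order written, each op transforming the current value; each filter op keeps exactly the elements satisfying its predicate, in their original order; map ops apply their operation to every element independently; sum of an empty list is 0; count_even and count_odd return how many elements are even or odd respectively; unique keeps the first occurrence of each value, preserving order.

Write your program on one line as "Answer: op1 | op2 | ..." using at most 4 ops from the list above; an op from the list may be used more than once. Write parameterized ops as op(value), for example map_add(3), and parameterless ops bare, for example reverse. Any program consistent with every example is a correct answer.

filter_lt(5) | filter_lt(-5) | count_odd

Check, running the answer program on each example:
  [41, -38, 38] -> [-38] -> [-38] -> 0
  [-12, -49, -22, 38, 36, 12, -47, 22, 26, -40] -> [-12, -49, -22, -47, -40] -> [-12, -49, -22, -47, -40] -> 2
  [3, -28, 37, -2, 49, 26, -25, -29] -> [3, -28, -2, -25, -29] -> [-28, -25, -29] -> 2
  [-28, -26, 31, -26] -> [-28, -26, -26] -> [-28, -26, -26] -> 0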